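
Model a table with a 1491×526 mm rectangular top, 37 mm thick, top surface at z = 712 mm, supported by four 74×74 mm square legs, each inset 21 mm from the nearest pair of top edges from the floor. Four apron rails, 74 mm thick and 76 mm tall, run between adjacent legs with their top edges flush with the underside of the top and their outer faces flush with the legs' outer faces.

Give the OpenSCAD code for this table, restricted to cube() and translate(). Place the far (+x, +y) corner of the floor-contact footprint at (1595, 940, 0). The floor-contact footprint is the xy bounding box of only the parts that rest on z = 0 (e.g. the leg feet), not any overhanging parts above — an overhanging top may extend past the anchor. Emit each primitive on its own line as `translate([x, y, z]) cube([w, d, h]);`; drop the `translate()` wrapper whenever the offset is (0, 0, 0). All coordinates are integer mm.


// leg_h = 712 - 37 = 675
// apron z = 675 - 76 = 599
translate([125, 435, 675]) cube([1491, 526, 37]);
translate([146, 456, 0]) cube([74, 74, 675]);
translate([1521, 456, 0]) cube([74, 74, 675]);
translate([146, 866, 0]) cube([74, 74, 675]);
translate([1521, 866, 0]) cube([74, 74, 675]);
translate([220, 456, 599]) cube([1301, 74, 76]);
translate([220, 866, 599]) cube([1301, 74, 76]);
translate([146, 530, 599]) cube([74, 336, 76]);
translate([1521, 530, 599]) cube([74, 336, 76]);


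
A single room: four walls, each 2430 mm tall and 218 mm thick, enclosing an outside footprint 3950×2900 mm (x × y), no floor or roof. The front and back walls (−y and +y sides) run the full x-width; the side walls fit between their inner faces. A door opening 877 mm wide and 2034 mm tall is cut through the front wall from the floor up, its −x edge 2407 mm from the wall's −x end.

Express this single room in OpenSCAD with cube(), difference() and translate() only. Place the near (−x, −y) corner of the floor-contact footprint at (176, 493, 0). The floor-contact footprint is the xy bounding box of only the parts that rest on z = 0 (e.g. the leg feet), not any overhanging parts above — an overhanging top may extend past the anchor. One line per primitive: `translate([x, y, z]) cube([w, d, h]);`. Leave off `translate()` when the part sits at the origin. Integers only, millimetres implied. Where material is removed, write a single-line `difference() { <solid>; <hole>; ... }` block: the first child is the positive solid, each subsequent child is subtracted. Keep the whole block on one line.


difference() { translate([176, 493, 0]) cube([3950, 218, 2430]); translate([2583, 493, 0]) cube([877, 218, 2034]); }
translate([176, 3175, 0]) cube([3950, 218, 2430]);
translate([176, 711, 0]) cube([218, 2464, 2430]);
translate([3908, 711, 0]) cube([218, 2464, 2430]);


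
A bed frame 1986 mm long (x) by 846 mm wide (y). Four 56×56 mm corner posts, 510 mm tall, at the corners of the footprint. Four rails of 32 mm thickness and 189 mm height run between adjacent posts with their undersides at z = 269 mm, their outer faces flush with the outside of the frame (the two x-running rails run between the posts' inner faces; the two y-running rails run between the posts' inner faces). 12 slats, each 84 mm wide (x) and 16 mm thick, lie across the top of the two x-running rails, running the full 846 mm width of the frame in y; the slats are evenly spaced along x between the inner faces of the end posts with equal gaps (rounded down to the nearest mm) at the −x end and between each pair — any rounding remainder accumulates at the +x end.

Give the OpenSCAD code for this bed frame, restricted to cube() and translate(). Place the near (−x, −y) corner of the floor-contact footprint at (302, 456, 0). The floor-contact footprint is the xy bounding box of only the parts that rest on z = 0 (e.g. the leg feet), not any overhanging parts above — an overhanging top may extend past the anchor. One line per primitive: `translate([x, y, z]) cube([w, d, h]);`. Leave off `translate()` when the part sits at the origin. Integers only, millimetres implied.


translate([302, 456, 0]) cube([56, 56, 510]);
translate([302, 1246, 0]) cube([56, 56, 510]);
translate([2232, 456, 0]) cube([56, 56, 510]);
translate([2232, 1246, 0]) cube([56, 56, 510]);
translate([358, 456, 269]) cube([1874, 32, 189]);
translate([358, 1270, 269]) cube([1874, 32, 189]);
translate([302, 512, 269]) cube([32, 734, 189]);
translate([2256, 512, 269]) cube([32, 734, 189]);
translate([424, 456, 458]) cube([84, 846, 16]);
translate([574, 456, 458]) cube([84, 846, 16]);
translate([724, 456, 458]) cube([84, 846, 16]);
translate([874, 456, 458]) cube([84, 846, 16]);
translate([1024, 456, 458]) cube([84, 846, 16]);
translate([1174, 456, 458]) cube([84, 846, 16]);
translate([1324, 456, 458]) cube([84, 846, 16]);
translate([1474, 456, 458]) cube([84, 846, 16]);
translate([1624, 456, 458]) cube([84, 846, 16]);
translate([1774, 456, 458]) cube([84, 846, 16]);
translate([1924, 456, 458]) cube([84, 846, 16]);
translate([2074, 456, 458]) cube([84, 846, 16]);


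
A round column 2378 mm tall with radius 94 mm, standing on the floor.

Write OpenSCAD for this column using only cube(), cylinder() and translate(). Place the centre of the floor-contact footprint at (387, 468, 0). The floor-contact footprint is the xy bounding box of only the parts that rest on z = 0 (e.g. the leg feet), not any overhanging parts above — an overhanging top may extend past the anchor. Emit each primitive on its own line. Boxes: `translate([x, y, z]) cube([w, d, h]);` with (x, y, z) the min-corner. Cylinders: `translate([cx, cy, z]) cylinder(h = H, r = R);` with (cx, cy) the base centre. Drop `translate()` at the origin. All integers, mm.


translate([387, 468, 0]) cylinder(h = 2378, r = 94);


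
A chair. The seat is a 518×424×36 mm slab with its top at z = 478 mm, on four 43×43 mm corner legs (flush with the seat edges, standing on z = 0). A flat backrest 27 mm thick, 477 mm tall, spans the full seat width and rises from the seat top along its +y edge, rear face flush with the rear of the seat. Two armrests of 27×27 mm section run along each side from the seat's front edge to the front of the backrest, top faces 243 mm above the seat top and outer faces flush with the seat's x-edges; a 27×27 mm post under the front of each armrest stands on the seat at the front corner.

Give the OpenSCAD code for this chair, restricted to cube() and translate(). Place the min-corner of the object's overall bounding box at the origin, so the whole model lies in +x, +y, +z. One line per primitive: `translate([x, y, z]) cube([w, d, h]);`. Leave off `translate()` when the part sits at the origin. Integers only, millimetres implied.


// leg_h = 478 - 36 = 442
// arm post h = 243 - 27 = 216
translate([0, 0, 442]) cube([518, 424, 36]);
cube([43, 43, 442]);
translate([475, 0, 0]) cube([43, 43, 442]);
translate([0, 381, 0]) cube([43, 43, 442]);
translate([475, 381, 0]) cube([43, 43, 442]);
translate([0, 397, 478]) cube([518, 27, 477]);
translate([0, 0, 694]) cube([27, 397, 27]);
translate([491, 0, 694]) cube([27, 397, 27]);
translate([0, 0, 478]) cube([27, 27, 216]);
translate([491, 0, 478]) cube([27, 27, 216]);


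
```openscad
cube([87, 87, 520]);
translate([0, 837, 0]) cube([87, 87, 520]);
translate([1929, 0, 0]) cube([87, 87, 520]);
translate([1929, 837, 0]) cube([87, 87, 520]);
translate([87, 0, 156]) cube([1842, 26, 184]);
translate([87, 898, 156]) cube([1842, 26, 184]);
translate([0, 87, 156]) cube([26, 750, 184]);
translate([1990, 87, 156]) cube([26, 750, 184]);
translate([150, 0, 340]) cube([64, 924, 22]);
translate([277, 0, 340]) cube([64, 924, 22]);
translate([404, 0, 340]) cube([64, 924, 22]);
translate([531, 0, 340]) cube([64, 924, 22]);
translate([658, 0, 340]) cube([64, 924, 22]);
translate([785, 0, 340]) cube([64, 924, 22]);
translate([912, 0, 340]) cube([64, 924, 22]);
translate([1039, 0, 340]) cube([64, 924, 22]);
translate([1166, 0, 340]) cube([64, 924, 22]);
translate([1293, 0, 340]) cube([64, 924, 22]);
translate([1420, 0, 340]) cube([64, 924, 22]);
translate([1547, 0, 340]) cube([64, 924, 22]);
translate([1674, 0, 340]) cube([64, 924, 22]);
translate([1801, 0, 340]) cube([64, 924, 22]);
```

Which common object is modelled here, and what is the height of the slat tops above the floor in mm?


A bed frame. The slat-top height is 362 mm.

Four posts, four rails, and a row of slats — a bed frame. Slats sit on the rails at z = 156 + 184 = 340; with slat thickness 22, the top is 362 mm.


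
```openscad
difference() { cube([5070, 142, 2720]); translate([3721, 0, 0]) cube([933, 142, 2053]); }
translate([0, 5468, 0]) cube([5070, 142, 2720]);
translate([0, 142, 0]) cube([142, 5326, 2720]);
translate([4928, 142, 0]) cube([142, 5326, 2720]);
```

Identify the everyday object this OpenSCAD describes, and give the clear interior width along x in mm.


A single room. The interior width is 4786 mm.

Four walls enclosing a rectangle with a door in the front wall — a room. Outside width 5070 minus two 142 mm walls gives 4786 mm.


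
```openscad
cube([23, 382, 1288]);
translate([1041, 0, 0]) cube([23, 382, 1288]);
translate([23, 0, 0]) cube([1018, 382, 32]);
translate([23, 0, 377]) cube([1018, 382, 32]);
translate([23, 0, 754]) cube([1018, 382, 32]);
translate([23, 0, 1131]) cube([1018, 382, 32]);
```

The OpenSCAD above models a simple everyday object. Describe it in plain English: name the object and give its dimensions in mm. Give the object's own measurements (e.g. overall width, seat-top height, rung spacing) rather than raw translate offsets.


An open bookshelf. Two side panels, each 23 mm thick, 382 mm deep and 1288 mm tall, stand 1064 mm apart (outside-to-outside). Between them sit 4 shelves, each 32 mm thick and 382 mm deep, spanning the full gap between the sides. The bottom shelf rests on the floor (its underside at z = 0) and the clear gap between one shelf's top and the next shelf's underside is 345 mm.


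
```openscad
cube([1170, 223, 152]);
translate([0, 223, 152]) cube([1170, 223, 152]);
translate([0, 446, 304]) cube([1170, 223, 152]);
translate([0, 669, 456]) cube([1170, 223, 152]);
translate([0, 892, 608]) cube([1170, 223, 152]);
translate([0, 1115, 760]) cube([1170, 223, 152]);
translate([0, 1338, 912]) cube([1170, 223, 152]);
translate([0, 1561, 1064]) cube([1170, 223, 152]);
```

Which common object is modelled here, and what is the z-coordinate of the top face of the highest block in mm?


A staircase. The total rise is 1216 mm.

8 identical blocks, each offset up and back from the previous — a staircase. Each step is 152 mm tall and there are 8 of them, so the total rise is 8 × 152 = 1216 mm.


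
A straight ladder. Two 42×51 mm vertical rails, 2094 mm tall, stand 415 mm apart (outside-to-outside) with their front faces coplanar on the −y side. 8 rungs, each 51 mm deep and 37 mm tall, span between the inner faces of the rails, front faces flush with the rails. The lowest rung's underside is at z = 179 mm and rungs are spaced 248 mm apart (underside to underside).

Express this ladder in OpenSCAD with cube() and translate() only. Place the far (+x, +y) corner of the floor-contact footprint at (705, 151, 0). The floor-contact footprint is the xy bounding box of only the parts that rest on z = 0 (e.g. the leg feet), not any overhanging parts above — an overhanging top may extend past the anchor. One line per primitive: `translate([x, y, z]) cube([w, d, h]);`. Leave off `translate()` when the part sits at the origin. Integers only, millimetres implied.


// rung span = 415 - 2*42 = 331
// rung[k] z = 179 + k*248
translate([290, 100, 0]) cube([42, 51, 2094]);
translate([663, 100, 0]) cube([42, 51, 2094]);
translate([332, 100, 179]) cube([331, 51, 37]);
translate([332, 100, 427]) cube([331, 51, 37]);
translate([332, 100, 675]) cube([331, 51, 37]);
translate([332, 100, 923]) cube([331, 51, 37]);
translate([332, 100, 1171]) cube([331, 51, 37]);
translate([332, 100, 1419]) cube([331, 51, 37]);
translate([332, 100, 1667]) cube([331, 51, 37]);
translate([332, 100, 1915]) cube([331, 51, 37]);


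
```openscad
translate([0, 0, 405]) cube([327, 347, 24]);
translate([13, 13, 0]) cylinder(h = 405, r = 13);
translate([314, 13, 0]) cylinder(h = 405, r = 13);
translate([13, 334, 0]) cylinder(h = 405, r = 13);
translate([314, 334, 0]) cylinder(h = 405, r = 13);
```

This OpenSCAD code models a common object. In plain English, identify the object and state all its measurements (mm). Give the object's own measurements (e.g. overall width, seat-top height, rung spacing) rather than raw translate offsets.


A four-legged stool. The seat is a 327×347×24 mm slab whose top surface is at z = 429 mm; four round legs, each 26 mm in diameter, run from the floor (z = 0) to the underside of the seat, each leg's axis is inset half a diameter from the nearest pair of seat edges (so the leg's bounding box is flush with the corner).


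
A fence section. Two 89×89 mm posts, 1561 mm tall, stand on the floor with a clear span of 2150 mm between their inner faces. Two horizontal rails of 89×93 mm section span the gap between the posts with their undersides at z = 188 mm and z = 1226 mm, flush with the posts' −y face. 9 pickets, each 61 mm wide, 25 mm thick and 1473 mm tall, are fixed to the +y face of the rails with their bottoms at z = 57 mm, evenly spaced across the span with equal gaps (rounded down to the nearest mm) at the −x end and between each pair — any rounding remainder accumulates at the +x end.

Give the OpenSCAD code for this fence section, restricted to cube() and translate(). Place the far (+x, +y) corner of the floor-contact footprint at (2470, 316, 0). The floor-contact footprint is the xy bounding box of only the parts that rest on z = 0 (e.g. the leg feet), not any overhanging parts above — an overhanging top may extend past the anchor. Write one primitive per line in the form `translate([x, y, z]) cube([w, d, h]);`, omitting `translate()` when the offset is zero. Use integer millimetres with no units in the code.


translate([142, 227, 0]) cube([89, 89, 1561]);
translate([2381, 227, 0]) cube([89, 89, 1561]);
translate([231, 227, 188]) cube([2150, 89, 93]);
translate([231, 227, 1226]) cube([2150, 89, 93]);
translate([391, 316, 57]) cube([61, 25, 1473]);
translate([612, 316, 57]) cube([61, 25, 1473]);
translate([833, 316, 57]) cube([61, 25, 1473]);
translate([1054, 316, 57]) cube([61, 25, 1473]);
translate([1275, 316, 57]) cube([61, 25, 1473]);
translate([1496, 316, 57]) cube([61, 25, 1473]);
translate([1717, 316, 57]) cube([61, 25, 1473]);
translate([1938, 316, 57]) cube([61, 25, 1473]);
translate([2159, 316, 57]) cube([61, 25, 1473]);


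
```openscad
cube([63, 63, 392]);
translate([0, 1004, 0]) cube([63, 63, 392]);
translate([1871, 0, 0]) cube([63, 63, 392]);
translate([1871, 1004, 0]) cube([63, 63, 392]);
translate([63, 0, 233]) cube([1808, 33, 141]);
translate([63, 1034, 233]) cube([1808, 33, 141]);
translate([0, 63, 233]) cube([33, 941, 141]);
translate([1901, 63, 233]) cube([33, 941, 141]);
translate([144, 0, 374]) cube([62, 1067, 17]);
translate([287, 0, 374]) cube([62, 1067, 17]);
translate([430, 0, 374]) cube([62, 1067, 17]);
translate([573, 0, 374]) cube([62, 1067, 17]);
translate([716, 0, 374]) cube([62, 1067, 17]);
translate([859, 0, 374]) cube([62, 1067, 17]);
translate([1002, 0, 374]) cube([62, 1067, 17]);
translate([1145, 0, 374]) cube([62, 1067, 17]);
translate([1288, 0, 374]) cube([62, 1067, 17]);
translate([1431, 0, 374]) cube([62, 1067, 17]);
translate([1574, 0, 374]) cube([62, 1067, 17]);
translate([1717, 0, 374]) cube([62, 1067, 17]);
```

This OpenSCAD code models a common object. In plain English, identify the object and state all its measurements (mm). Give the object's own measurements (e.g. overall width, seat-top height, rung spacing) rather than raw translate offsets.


A bed frame 1934 mm long (x) by 1067 mm wide (y). Four 63×63 mm corner posts, 392 mm tall, at the corners of the footprint. Four rails of 33 mm thickness and 141 mm height run between adjacent posts with their undersides at z = 233 mm, their outer faces flush with the outside of the frame (the two x-running rails run between the posts' inner faces; the two y-running rails run between the posts' inner faces). 12 slats, each 62 mm wide (x) and 17 mm thick, lie across the top of the two x-running rails, running the full 1067 mm width of the frame in y; along x they sit between the end posts with a 81 mm gap after the −x posts and between neighbouring slats, leaving 92 mm before the +x posts.


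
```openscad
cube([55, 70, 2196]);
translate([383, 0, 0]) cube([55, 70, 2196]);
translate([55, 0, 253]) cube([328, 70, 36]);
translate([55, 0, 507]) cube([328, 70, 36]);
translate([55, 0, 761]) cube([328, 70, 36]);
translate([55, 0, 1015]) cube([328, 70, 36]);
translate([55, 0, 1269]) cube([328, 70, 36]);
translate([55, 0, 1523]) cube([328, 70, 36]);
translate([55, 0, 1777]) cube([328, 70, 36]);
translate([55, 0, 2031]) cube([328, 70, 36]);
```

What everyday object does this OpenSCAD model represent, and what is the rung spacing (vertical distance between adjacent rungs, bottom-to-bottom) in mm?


A ladder. The rung spacing is 254 mm.

Two tall 55×70 posts with 8 short bars between them — a ladder. Adjacent rungs sit at z = 253 and z = 507, so the spacing is 507 − 253 = 254 mm.


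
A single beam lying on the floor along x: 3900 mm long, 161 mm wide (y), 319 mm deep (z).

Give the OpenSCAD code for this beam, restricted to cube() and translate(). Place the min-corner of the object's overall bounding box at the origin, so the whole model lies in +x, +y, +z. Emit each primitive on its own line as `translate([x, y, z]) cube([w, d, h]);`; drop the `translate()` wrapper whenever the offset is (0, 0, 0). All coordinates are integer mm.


cube([3900, 161, 319]);


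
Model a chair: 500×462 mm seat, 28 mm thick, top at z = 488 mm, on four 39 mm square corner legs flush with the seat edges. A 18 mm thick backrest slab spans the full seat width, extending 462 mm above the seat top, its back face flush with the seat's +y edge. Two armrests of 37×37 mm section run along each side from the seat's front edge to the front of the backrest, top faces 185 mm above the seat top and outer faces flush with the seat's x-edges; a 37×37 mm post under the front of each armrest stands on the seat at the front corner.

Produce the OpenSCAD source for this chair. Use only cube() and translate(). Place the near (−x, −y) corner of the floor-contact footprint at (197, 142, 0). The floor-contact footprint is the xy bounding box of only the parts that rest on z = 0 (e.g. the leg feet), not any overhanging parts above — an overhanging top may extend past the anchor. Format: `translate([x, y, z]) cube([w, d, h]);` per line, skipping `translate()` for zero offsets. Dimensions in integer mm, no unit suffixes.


translate([197, 142, 460]) cube([500, 462, 28]);
translate([197, 142, 0]) cube([39, 39, 460]);
translate([658, 142, 0]) cube([39, 39, 460]);
translate([197, 565, 0]) cube([39, 39, 460]);
translate([658, 565, 0]) cube([39, 39, 460]);
translate([197, 586, 488]) cube([500, 18, 462]);
translate([197, 142, 636]) cube([37, 444, 37]);
translate([660, 142, 636]) cube([37, 444, 37]);
translate([197, 142, 488]) cube([37, 37, 148]);
translate([660, 142, 488]) cube([37, 37, 148]);


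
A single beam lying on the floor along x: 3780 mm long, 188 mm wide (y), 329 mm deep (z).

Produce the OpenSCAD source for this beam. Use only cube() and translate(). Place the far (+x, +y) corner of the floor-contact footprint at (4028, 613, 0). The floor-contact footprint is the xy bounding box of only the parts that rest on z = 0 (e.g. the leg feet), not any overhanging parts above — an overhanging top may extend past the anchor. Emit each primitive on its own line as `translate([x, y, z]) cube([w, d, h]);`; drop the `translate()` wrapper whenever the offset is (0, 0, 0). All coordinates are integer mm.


translate([248, 425, 0]) cube([3780, 188, 329]);


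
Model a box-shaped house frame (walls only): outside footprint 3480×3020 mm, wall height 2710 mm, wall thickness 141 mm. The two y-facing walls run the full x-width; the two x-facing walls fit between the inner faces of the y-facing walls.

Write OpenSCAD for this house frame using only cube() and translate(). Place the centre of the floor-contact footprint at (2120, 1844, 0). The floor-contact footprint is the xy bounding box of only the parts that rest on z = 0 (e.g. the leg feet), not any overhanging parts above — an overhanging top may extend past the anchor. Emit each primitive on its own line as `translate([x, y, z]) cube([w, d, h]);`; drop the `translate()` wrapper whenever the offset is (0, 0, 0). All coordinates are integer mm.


translate([380, 334, 0]) cube([3480, 141, 2710]);
translate([380, 3213, 0]) cube([3480, 141, 2710]);
translate([380, 475, 0]) cube([141, 2738, 2710]);
translate([3719, 475, 0]) cube([141, 2738, 2710]);


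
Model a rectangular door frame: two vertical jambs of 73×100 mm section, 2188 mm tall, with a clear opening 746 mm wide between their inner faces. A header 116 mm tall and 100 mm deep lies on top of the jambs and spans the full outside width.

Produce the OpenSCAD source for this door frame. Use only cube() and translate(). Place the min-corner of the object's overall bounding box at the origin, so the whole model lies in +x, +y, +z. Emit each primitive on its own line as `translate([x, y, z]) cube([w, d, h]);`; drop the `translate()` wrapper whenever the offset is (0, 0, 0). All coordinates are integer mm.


cube([73, 100, 2188]);
translate([819, 0, 0]) cube([73, 100, 2188]);
translate([0, 0, 2188]) cube([892, 100, 116]);


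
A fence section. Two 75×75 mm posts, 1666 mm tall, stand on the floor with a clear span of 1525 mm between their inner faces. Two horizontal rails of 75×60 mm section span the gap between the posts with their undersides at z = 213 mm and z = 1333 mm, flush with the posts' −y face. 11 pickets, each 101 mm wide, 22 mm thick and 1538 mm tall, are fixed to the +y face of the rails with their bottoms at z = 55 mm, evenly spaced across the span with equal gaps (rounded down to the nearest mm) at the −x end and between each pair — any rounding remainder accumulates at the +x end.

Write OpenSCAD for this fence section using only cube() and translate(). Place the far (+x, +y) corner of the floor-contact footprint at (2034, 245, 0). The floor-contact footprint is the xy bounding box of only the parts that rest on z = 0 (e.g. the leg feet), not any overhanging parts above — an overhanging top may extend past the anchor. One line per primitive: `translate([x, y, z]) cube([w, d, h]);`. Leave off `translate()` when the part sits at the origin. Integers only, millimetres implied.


translate([359, 170, 0]) cube([75, 75, 1666]);
translate([1959, 170, 0]) cube([75, 75, 1666]);
translate([434, 170, 213]) cube([1525, 75, 60]);
translate([434, 170, 1333]) cube([1525, 75, 60]);
translate([468, 245, 55]) cube([101, 22, 1538]);
translate([603, 245, 55]) cube([101, 22, 1538]);
translate([738, 245, 55]) cube([101, 22, 1538]);
translate([873, 245, 55]) cube([101, 22, 1538]);
translate([1008, 245, 55]) cube([101, 22, 1538]);
translate([1143, 245, 55]) cube([101, 22, 1538]);
translate([1278, 245, 55]) cube([101, 22, 1538]);
translate([1413, 245, 55]) cube([101, 22, 1538]);
translate([1548, 245, 55]) cube([101, 22, 1538]);
translate([1683, 245, 55]) cube([101, 22, 1538]);
translate([1818, 245, 55]) cube([101, 22, 1538]);


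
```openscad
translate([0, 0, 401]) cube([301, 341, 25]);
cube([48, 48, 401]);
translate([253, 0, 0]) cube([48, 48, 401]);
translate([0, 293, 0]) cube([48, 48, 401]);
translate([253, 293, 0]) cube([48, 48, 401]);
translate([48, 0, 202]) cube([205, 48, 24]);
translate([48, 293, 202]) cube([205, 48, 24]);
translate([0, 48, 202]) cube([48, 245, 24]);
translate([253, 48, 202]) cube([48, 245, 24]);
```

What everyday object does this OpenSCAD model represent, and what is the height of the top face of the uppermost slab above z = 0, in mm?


A stool. The seat height is 426 mm.

A 301×341×25 slab at z = 401 on four corner posts — a stool. The seat top is 401 + 25 = 426 mm.


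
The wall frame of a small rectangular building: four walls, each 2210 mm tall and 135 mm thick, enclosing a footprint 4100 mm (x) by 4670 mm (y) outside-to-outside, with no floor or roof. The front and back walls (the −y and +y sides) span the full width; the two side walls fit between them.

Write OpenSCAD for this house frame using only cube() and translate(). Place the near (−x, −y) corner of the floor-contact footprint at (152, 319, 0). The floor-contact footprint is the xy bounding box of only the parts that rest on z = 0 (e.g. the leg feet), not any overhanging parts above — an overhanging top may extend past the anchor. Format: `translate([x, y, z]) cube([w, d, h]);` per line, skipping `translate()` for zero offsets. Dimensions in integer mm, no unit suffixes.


translate([152, 319, 0]) cube([4100, 135, 2210]);
translate([152, 4854, 0]) cube([4100, 135, 2210]);
translate([152, 454, 0]) cube([135, 4400, 2210]);
translate([4117, 454, 0]) cube([135, 4400, 2210]);


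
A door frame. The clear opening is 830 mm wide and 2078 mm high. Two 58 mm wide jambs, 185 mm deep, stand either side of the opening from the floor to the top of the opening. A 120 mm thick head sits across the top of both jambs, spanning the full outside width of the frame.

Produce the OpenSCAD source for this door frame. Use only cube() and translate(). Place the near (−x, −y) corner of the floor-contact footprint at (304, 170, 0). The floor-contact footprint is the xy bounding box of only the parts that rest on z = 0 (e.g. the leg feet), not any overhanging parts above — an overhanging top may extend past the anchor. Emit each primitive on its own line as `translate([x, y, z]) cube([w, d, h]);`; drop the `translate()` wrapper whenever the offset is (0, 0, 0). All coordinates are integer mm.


translate([304, 170, 0]) cube([58, 185, 2078]);
translate([1192, 170, 0]) cube([58, 185, 2078]);
translate([304, 170, 2078]) cube([946, 185, 120]);


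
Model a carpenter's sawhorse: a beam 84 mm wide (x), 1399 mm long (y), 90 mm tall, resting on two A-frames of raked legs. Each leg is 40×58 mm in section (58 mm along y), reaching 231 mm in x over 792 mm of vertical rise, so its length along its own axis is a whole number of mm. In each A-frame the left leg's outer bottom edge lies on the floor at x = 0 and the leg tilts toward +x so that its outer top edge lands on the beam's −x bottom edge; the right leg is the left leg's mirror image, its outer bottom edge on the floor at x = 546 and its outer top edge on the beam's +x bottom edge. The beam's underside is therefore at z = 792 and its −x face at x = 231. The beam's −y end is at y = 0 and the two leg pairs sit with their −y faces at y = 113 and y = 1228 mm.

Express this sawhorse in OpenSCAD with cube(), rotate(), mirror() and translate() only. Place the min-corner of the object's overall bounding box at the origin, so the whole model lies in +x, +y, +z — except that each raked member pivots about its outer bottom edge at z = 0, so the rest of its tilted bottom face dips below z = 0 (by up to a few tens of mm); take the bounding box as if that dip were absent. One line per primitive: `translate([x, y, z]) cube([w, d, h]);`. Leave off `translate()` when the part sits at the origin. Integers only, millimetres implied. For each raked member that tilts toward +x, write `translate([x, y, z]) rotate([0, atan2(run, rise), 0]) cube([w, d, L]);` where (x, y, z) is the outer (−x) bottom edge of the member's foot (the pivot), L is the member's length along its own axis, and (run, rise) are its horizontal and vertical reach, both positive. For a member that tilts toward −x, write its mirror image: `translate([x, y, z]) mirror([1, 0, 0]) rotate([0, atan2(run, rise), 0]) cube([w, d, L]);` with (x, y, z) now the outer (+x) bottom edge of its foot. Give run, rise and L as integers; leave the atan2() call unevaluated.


translate([231, 0, 792]) cube([84, 1399, 90]);
translate([0, 113, 0]) rotate([0, atan2(231, 792), 0]) cube([40, 58, 825]);
translate([546, 113, 0]) mirror([1, 0, 0]) rotate([0, atan2(231, 792), 0]) cube([40, 58, 825]);
translate([0, 1228, 0]) rotate([0, atan2(231, 792), 0]) cube([40, 58, 825]);
translate([546, 1228, 0]) mirror([1, 0, 0]) rotate([0, atan2(231, 792), 0]) cube([40, 58, 825]);


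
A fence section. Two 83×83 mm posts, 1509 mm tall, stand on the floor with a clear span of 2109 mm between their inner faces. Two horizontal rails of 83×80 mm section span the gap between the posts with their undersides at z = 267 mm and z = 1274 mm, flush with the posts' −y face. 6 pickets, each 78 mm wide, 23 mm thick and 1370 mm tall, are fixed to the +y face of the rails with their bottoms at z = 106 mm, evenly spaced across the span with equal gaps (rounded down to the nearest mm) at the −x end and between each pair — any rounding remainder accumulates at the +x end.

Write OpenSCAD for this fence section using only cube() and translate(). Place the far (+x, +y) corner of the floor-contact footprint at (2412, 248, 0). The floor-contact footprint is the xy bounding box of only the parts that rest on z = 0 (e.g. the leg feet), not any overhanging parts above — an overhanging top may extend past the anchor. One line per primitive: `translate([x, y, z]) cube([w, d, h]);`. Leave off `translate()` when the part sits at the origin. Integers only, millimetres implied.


translate([137, 165, 0]) cube([83, 83, 1509]);
translate([2329, 165, 0]) cube([83, 83, 1509]);
translate([220, 165, 267]) cube([2109, 83, 80]);
translate([220, 165, 1274]) cube([2109, 83, 80]);
translate([454, 248, 106]) cube([78, 23, 1370]);
translate([766, 248, 106]) cube([78, 23, 1370]);
translate([1078, 248, 106]) cube([78, 23, 1370]);
translate([1390, 248, 106]) cube([78, 23, 1370]);
translate([1702, 248, 106]) cube([78, 23, 1370]);
translate([2014, 248, 106]) cube([78, 23, 1370]);


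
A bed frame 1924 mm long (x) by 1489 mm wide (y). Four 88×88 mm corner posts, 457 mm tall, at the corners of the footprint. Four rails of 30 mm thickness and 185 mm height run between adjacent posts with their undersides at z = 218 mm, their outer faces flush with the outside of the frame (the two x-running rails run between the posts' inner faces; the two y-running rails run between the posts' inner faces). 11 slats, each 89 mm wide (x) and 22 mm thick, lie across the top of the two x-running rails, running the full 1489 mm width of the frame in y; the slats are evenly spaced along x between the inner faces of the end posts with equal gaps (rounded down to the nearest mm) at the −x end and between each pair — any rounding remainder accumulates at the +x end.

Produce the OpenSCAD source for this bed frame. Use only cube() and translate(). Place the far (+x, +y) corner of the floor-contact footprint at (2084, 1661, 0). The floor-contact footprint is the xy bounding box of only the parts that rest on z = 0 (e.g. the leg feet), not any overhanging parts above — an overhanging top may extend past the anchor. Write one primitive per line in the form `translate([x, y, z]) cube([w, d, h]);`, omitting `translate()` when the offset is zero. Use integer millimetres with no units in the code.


translate([160, 172, 0]) cube([88, 88, 457]);
translate([160, 1573, 0]) cube([88, 88, 457]);
translate([1996, 172, 0]) cube([88, 88, 457]);
translate([1996, 1573, 0]) cube([88, 88, 457]);
translate([248, 172, 218]) cube([1748, 30, 185]);
translate([248, 1631, 218]) cube([1748, 30, 185]);
translate([160, 260, 218]) cube([30, 1313, 185]);
translate([2054, 260, 218]) cube([30, 1313, 185]);
translate([312, 172, 403]) cube([89, 1489, 22]);
translate([465, 172, 403]) cube([89, 1489, 22]);
translate([618, 172, 403]) cube([89, 1489, 22]);
translate([771, 172, 403]) cube([89, 1489, 22]);
translate([924, 172, 403]) cube([89, 1489, 22]);
translate([1077, 172, 403]) cube([89, 1489, 22]);
translate([1230, 172, 403]) cube([89, 1489, 22]);
translate([1383, 172, 403]) cube([89, 1489, 22]);
translate([1536, 172, 403]) cube([89, 1489, 22]);
translate([1689, 172, 403]) cube([89, 1489, 22]);
translate([1842, 172, 403]) cube([89, 1489, 22]);


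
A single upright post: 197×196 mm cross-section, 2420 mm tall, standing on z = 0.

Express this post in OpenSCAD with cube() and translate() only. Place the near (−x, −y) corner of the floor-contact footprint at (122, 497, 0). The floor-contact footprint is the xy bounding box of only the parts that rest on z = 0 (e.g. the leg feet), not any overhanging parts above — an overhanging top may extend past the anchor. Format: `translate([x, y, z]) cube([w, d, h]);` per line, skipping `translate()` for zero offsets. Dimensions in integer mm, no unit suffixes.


translate([122, 497, 0]) cube([197, 196, 2420]);


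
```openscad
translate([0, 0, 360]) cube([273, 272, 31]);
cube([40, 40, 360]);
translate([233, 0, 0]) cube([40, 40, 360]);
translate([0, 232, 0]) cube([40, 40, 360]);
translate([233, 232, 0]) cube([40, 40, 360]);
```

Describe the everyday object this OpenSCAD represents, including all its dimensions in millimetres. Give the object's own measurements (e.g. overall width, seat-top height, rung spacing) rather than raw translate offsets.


A four-legged stool. The seat is a 273×272×31 mm slab whose top surface is at z = 391 mm; four square legs, each 40×40 mm in cross-section, run from the floor (z = 0) to the underside of the seat, each flush with a corner of the seat.


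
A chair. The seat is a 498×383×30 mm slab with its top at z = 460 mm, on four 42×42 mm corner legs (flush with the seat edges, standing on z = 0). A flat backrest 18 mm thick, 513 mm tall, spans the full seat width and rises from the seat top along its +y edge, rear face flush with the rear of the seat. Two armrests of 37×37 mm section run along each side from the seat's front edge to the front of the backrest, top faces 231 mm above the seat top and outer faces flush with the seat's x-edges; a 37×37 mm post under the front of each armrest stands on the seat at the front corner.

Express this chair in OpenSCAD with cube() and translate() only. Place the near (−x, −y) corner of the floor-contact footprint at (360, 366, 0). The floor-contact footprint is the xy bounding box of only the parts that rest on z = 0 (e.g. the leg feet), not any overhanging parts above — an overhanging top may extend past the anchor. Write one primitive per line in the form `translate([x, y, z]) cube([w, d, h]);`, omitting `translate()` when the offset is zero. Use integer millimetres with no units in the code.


translate([360, 366, 430]) cube([498, 383, 30]);
translate([360, 366, 0]) cube([42, 42, 430]);
translate([816, 366, 0]) cube([42, 42, 430]);
translate([360, 707, 0]) cube([42, 42, 430]);
translate([816, 707, 0]) cube([42, 42, 430]);
translate([360, 731, 460]) cube([498, 18, 513]);
translate([360, 366, 654]) cube([37, 365, 37]);
translate([821, 366, 654]) cube([37, 365, 37]);
translate([360, 366, 460]) cube([37, 37, 194]);
translate([821, 366, 460]) cube([37, 37, 194]);


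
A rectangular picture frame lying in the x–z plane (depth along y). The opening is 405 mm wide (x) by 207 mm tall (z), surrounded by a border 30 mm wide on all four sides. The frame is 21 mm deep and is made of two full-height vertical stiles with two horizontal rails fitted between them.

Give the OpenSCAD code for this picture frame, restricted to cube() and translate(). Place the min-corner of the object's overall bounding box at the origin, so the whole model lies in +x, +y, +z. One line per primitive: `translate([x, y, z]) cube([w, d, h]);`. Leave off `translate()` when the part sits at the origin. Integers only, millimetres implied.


cube([30, 21, 267]);
translate([435, 0, 0]) cube([30, 21, 267]);
translate([30, 0, 0]) cube([405, 21, 30]);
translate([30, 0, 237]) cube([405, 21, 30]);


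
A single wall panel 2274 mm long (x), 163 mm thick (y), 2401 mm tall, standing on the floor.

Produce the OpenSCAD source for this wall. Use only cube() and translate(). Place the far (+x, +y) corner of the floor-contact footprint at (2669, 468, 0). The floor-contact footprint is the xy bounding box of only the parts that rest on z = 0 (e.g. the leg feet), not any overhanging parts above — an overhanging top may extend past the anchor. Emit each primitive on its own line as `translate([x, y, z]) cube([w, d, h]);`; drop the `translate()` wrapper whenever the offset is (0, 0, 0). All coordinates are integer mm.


translate([395, 305, 0]) cube([2274, 163, 2401]);


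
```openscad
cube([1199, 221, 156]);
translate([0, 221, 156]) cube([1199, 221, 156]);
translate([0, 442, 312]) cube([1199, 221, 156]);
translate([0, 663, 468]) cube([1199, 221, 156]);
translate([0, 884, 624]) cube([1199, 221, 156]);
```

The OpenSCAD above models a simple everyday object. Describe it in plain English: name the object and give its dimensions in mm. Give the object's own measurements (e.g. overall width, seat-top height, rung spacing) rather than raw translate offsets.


A straight staircase of 5 solid steps. Each step is 1199 mm wide (x), 221 mm deep (y, the going) and 156 mm tall (the rise). The first step rests on the floor; each subsequent step sits one going further in +y and one rise higher in +z, directly behind and above the previous step with no overlap.


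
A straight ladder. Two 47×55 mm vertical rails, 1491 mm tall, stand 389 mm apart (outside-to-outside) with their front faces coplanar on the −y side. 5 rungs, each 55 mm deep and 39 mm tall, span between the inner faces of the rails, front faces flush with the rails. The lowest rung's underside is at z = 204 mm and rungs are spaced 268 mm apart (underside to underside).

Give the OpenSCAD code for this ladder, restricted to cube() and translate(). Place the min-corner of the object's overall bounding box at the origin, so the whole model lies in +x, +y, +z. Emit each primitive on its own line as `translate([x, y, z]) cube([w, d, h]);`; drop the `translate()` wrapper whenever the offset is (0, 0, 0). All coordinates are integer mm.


cube([47, 55, 1491]);
translate([342, 0, 0]) cube([47, 55, 1491]);
translate([47, 0, 204]) cube([295, 55, 39]);
translate([47, 0, 472]) cube([295, 55, 39]);
translate([47, 0, 740]) cube([295, 55, 39]);
translate([47, 0, 1008]) cube([295, 55, 39]);
translate([47, 0, 1276]) cube([295, 55, 39]);


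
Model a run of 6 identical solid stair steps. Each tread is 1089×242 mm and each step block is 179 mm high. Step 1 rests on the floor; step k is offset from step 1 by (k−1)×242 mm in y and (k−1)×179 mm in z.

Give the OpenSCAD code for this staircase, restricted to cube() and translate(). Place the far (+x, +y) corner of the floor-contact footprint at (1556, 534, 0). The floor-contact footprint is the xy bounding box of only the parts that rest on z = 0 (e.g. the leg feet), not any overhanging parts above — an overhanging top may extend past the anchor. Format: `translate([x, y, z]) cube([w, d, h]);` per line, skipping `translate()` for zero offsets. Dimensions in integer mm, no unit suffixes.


translate([467, 292, 0]) cube([1089, 242, 179]);
translate([467, 534, 179]) cube([1089, 242, 179]);
translate([467, 776, 358]) cube([1089, 242, 179]);
translate([467, 1018, 537]) cube([1089, 242, 179]);
translate([467, 1260, 716]) cube([1089, 242, 179]);
translate([467, 1502, 895]) cube([1089, 242, 179]);


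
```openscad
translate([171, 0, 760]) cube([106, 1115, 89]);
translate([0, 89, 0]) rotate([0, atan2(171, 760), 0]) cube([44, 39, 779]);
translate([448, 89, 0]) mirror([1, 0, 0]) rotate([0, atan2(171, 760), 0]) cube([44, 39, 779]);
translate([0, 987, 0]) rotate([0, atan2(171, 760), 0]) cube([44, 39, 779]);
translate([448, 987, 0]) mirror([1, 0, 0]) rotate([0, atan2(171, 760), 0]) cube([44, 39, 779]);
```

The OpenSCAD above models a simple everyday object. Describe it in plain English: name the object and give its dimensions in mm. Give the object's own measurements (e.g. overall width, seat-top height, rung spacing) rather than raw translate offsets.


A sawhorse. A 106×1115×89 mm beam (x, y, z) sits on two A-frame leg pairs. Each pair is two raked legs of 44×39 mm section (39 mm along y) splaying symmetrically in x. Each leg rises 760 mm vertically over 171 mm of horizontal reach and is 779 mm long along its own axis. Every leg's outer bottom edge rests on the floor and its outer top edge meets a bottom edge of the beam — the left legs (tilting toward +x) meet the beam's −x bottom edge, the right legs (their mirror images, tilting toward −x) meet its +x bottom edge — so the leg tops tuck under the beam, the beam's underside is 760 mm above the floor, and the feet are 448 mm apart outside-to-outside with the beam centred between them. The two leg pairs are set in 89 mm from either end of the beam.
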